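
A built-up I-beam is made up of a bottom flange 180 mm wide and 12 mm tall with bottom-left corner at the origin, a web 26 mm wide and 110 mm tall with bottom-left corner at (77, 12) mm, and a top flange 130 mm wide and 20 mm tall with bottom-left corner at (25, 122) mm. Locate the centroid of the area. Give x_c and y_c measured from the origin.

x_c = 90.00 mm, y_c = 71.89 mm

bottom flange: A = 180 × 12 = 2160.00, centroid at (90.00, 6.00).
web: A = 26 × 110 = 2860.00, centroid at (90.00, 67.00).
top flange: A = 130 × 20 = 2600.00, centroid at (90.00, 132.00).
ΣA = 7620.00 mm²
ΣAx_c = (2160.00)(90.00) + (2860.00)(90.00) + (2600.00)(90.00) = 685800.00 mm³
ΣAy_c = (2160.00)(6.00) + (2860.00)(67.00) + (2600.00)(132.00) = 547780.00 mm³
x_c = 685800.00 / 7620.00 = 90.00 mm
y_c = 547780.00 / 7620.00 = 71.89 mm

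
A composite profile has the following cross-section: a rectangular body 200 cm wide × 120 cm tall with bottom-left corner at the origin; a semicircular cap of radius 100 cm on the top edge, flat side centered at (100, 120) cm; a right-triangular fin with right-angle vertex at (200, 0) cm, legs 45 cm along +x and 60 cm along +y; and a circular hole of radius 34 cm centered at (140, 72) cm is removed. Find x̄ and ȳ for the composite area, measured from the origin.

rectangular body: A = 200 × 120 = 24000.00, centroid at (100.00, 60.00).
semicircular top: A = ½π·100² = 15707.96, centroid at (100.00, 162.44).
triangular fin: A = ½·45·60 = 1350.00, centroid at (215.00, 20.00).
hole: A = −π·34² = -3631.68, centroid at (140.00, 72.00).
ΣA = 37426.28 cm²
ΣAx̄ = (24000.00)(100.00) + (15707.96)(100.00) + (1350.00)(215.00) + (-3631.68)(140.00) = 3752610.97 cm³
ΣAȳ = (24000.00)(60.00) + (15707.96)(162.44) + (1350.00)(20.00) + (-3631.68)(72.00) = 3757141.22 cm³
x̄ = 3752610.97 / 37426.28 = 100.27 cm
ȳ = 3757141.22 / 37426.28 = 100.39 cm

x̄ = 100.27 cm, ȳ = 100.39 cm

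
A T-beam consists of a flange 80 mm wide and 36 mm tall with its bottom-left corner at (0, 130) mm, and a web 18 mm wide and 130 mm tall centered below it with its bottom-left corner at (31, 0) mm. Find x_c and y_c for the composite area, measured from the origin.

x_c = 40.00 mm, y_c = 110.79 mm

Part | A | x̄ᵢ | ȳᵢ | A·x̄ᵢ | A·ȳᵢ
web | 2340.00 | 40.00 | 65.00 | 93600.00 | 152100.00
flange | 2880.00 | 40.00 | 148.00 | 115200.00 | 426240.00
Σ | 5220.00 |  |  | 208800.00 | 578340.00
x_c = 208800.00 / 5220.00 = 40.00 mm
y_c = 578340.00 / 5220.00 = 110.79 mm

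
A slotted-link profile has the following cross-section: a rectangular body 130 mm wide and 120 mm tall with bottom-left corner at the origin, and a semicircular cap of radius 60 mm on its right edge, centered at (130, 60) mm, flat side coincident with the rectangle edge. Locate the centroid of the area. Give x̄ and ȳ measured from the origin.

x̄ = 89.07 mm, ȳ = 60.00 mm

rectangular body: A = 130 × 120 = 15600.00, centroid at (65.00, 60.00).
semicircular end: A = ½π·60² = 5654.87, centroid at (155.46, 60.00).
ΣA = 21254.87 mm², ΣAx̄ = 1893132.68 mm³, ΣAȳ = 1275292.01 mm³.
x̄ = 1893132.68/21254.87 = 89.07 mm; ȳ = 1275292.01/21254.87 = 60.00 mm.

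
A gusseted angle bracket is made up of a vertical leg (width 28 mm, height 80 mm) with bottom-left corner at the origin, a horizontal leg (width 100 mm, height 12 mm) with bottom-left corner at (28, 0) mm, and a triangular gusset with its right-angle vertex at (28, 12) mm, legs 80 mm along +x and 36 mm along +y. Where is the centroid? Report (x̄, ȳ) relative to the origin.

x̄ = 41.74 mm, ȳ = 26.92 mm

vertical leg: A = 28 × 80 = 2240.00, centroid at (14.00, 40.00).
horizontal leg: A = 100 × 12 = 1200.00, centroid at (78.00, 6.00).
gusset: A = ½·80·36 = 1440.00, centroid at (54.67, 24.00).
ΣA = 4880.00 mm², ΣAx̄ = 203680.00 mm³, ΣAȳ = 131360.00 mm³.
x̄ = 203680.00/4880.00 = 41.74 mm; ȳ = 131360.00/4880.00 = 26.92 mm.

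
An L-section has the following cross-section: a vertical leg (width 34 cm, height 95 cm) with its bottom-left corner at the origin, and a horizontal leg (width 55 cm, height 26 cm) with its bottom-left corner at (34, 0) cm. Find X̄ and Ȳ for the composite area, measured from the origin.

vertical leg: A = 34 × 95 = 3230.00, centroid at (17.00, 47.50).
horizontal leg: A = 55 × 26 = 1430.00, centroid at (61.50, 13.00).
ΣA = 4660.00 cm², ΣAX̄ = 142855.00 cm³, ΣAȲ = 172015.00 cm³.
X̄ = 142855.00/4660.00 = 30.66 cm; Ȳ = 172015.00/4660.00 = 36.91 cm.

X̄ = 30.66 cm, Ȳ = 36.91 cm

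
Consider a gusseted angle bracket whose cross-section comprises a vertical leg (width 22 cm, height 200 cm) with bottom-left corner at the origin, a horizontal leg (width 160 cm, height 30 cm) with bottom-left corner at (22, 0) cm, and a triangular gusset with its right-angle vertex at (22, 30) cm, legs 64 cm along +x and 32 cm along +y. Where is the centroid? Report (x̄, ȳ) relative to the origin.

x̄ = 56.96 cm, ȳ = 54.15 cm

Part | A | x̄ᵢ | ȳᵢ | A·x̄ᵢ | A·ȳᵢ
vertical leg | 4400.00 | 11.00 | 100.00 | 48400.00 | 440000.00
horizontal leg | 4800.00 | 102.00 | 15.00 | 489600.00 | 72000.00
gusset | 1024.00 | 43.33 | 40.67 | 44373.33 | 41642.67
Σ | 10224.00 |  |  | 582373.33 | 553642.67
x̄ = 582373.33 / 10224.00 = 56.96 cm
ȳ = 553642.67 / 10224.00 = 54.15 cm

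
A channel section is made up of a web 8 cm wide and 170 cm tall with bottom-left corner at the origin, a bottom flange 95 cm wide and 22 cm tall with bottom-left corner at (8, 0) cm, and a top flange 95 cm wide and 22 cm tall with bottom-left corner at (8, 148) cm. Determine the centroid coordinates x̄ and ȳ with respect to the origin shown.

x̄ = 42.86 cm, ȳ = 85.00 cm

Part | A | x̄ᵢ | ȳᵢ | A·x̄ᵢ | A·ȳᵢ
web | 1360.00 | 4.00 | 85.00 | 5440.00 | 115600.00
bottom flange | 2090.00 | 55.50 | 11.00 | 115995.00 | 22990.00
top flange | 2090.00 | 55.50 | 159.00 | 115995.00 | 332310.00
Σ | 5540.00 |  |  | 237430.00 | 470900.00
x̄ = 237430.00 / 5540.00 = 42.86 cm
ȳ = 470900.00 / 5540.00 = 85.00 cm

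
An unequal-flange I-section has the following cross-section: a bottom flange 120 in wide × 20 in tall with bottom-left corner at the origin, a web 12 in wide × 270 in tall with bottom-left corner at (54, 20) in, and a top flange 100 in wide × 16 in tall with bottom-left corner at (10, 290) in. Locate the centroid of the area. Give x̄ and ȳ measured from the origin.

Part | A | x̄ᵢ | ȳᵢ | A·x̄ᵢ | A·ȳᵢ
bottom flange | 2400.00 | 60.00 | 10.00 | 144000.00 | 24000.00
web | 3240.00 | 60.00 | 155.00 | 194400.00 | 502200.00
top flange | 1600.00 | 60.00 | 298.00 | 96000.00 | 476800.00
Σ | 7240.00 |  |  | 434400.00 | 1003000.00
x̄ = 434400.00 / 7240.00 = 60.00 in
ȳ = 1003000.00 / 7240.00 = 138.54 in

x̄ = 60.00 in, ȳ = 138.54 in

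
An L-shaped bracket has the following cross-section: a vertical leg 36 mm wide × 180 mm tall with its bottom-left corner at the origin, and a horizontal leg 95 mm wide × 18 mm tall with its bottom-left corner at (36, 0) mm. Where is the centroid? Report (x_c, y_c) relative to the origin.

vertical leg: A = 36 × 180 = 6480.00, centroid at (18.00, 90.00).
horizontal leg: A = 95 × 18 = 1710.00, centroid at (83.50, 9.00).
ΣA = 8190.00 mm², ΣAx_c = 259425.00 mm³, ΣAy_c = 598590.00 mm³.
x_c = 259425.00/8190.00 = 31.68 mm; y_c = 598590.00/8190.00 = 73.09 mm.

x_c = 31.68 mm, y_c = 73.09 mm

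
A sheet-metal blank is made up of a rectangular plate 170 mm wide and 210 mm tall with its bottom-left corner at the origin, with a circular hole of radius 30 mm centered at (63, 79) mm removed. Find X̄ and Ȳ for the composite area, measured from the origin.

X̄ = 86.89 mm, Ȳ = 107.24 mm

Part | A | x̄ᵢ | ȳᵢ | A·x̄ᵢ | A·ȳᵢ
plate | 35700.00 | 85.00 | 105.00 | 3034500.00 | 3748500.00
hole | -2827.43 | 63.00 | 79.00 | -178128.30 | -223367.24
Σ | 32872.57 |  |  | 2856371.70 | 3525132.76
X̄ = 2856371.70 / 32872.57 = 86.89 mm
Ȳ = 3525132.76 / 32872.57 = 107.24 mm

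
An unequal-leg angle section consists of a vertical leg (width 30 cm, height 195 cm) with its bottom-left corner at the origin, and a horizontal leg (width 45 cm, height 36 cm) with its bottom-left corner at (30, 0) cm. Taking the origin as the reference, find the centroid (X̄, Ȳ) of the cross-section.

vertical leg: A = 30 × 195 = 5850.00, centroid at (15.00, 97.50).
horizontal leg: A = 45 × 36 = 1620.00, centroid at (52.50, 18.00).
ΣA = 7470.00 cm²
ΣAX̄ = (5850.00)(15.00) + (1620.00)(52.50) = 172800.00 cm³
ΣAȲ = (5850.00)(97.50) + (1620.00)(18.00) = 599535.00 cm³
X̄ = 172800.00 / 7470.00 = 23.13 cm
Ȳ = 599535.00 / 7470.00 = 80.26 cm

X̄ = 23.13 cm, Ȳ = 80.26 cm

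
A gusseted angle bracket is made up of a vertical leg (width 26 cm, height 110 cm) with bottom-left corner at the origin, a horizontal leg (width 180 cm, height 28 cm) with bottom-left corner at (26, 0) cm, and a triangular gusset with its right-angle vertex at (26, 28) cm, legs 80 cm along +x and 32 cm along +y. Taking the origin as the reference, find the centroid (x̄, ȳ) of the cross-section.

x̄ = 75.08 cm, ȳ = 30.21 cm

Part | A | x̄ᵢ | ȳᵢ | A·x̄ᵢ | A·ȳᵢ
vertical leg | 2860.00 | 13.00 | 55.00 | 37180.00 | 157300.00
horizontal leg | 5040.00 | 116.00 | 14.00 | 584640.00 | 70560.00
gusset | 1280.00 | 52.67 | 38.67 | 67413.33 | 49493.33
Σ | 9180.00 |  |  | 689233.33 | 277353.33
x̄ = 689233.33 / 9180.00 = 75.08 cm
ȳ = 277353.33 / 9180.00 = 30.21 cm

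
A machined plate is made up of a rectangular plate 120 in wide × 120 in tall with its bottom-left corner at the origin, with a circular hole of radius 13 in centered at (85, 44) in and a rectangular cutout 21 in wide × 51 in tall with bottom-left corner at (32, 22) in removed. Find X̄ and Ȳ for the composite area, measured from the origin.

Part | A | x̄ᵢ | ȳᵢ | A·x̄ᵢ | A·ȳᵢ
plate | 14400.00 | 60.00 | 60.00 | 864000.00 | 864000.00
hole 1 | -530.93 | 85.00 | 44.00 | -45128.98 | -23360.88
hole 2 | -1071.00 | 42.50 | 47.50 | -45517.50 | -50872.50
Σ | 12798.07 |  |  | 773353.52 | 789766.62
X̄ = 773353.52 / 12798.07 = 60.43 in
Ȳ = 789766.62 / 12798.07 = 61.71 in

X̄ = 60.43 in, Ȳ = 61.71 in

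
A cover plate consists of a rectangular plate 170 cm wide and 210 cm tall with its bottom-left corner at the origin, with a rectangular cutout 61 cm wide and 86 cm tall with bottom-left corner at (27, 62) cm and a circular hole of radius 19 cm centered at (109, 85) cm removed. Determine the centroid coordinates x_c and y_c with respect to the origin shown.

plate: A = 170 × 210 = 35700.00, centroid at (85.00, 105.00).
hole 1: A = −(61 × 86) = -5246.00, centroid at (57.50, 105.00).
hole 2: A = −π·19² = -1134.11, centroid at (109.00, 85.00).
ΣA = 29319.89 cm²
ΣAx_c = (35700.00)(85.00) + (-5246.00)(57.50) + (-1134.11)(109.00) = 2609236.47 cm³
ΣAy_c = (35700.00)(105.00) + (-5246.00)(105.00) + (-1134.11)(85.00) = 3101270.23 cm³
x_c = 2609236.47 / 29319.89 = 88.99 cm
y_c = 3101270.23 / 29319.89 = 105.77 cm

x_c = 88.99 cm, y_c = 105.77 cm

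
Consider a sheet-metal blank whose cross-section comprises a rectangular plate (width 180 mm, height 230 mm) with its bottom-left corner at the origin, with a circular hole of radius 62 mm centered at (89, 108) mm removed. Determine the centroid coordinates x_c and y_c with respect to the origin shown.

plate: A = 180 × 230 = 41400.00, centroid at (90.00, 115.00).
hole: A = −π·62² = -12076.28, centroid at (89.00, 108.00).
ΣA = 29323.72 mm², ΣAx_c = 2651210.89 mm³, ΣAy_c = 3456761.53 mm³.
x_c = 2651210.89/29323.72 = 90.41 mm; y_c = 3456761.53/29323.72 = 117.88 mm.

x_c = 90.41 mm, y_c = 117.88 mm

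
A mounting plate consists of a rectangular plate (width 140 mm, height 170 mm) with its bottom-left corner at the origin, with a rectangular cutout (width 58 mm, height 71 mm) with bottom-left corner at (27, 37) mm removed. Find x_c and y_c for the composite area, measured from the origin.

x_c = 72.93 mm, y_c = 87.62 mm

Part | A | x̄ᵢ | ȳᵢ | A·x̄ᵢ | A·ȳᵢ
plate | 23800.00 | 70.00 | 85.00 | 1666000.00 | 2023000.00
hole | -4118.00 | 56.00 | 72.50 | -230608.00 | -298555.00
Σ | 19682.00 |  |  | 1435392.00 | 1724445.00
x_c = 1435392.00 / 19682.00 = 72.93 mm
y_c = 1724445.00 / 19682.00 = 87.62 mm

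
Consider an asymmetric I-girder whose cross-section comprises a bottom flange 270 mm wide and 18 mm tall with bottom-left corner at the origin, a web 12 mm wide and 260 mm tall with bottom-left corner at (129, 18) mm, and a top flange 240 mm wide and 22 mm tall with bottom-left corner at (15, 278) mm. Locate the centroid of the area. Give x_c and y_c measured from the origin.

bottom flange: A = 270 × 18 = 4860.00, centroid at (135.00, 9.00).
web: A = 12 × 260 = 3120.00, centroid at (135.00, 148.00).
top flange: A = 240 × 22 = 5280.00, centroid at (135.00, 289.00).
ΣA = 13260.00 mm²
ΣAx_c = (4860.00)(135.00) + (3120.00)(135.00) + (5280.00)(135.00) = 1790100.00 mm³
ΣAy_c = (4860.00)(9.00) + (3120.00)(148.00) + (5280.00)(289.00) = 2031420.00 mm³
x_c = 1790100.00 / 13260.00 = 135.00 mm
y_c = 2031420.00 / 13260.00 = 153.20 mm

x_c = 135.00 mm, y_c = 153.20 mm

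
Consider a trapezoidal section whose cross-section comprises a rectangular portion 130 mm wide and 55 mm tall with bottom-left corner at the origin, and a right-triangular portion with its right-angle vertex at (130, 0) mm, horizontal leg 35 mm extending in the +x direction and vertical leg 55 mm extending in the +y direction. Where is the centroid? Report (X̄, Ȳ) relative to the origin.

Part | A | x̄ᵢ | ȳᵢ | A·x̄ᵢ | A·ȳᵢ
rectangular portion | 7150.00 | 65.00 | 27.50 | 464750.00 | 196625.00
triangular portion | 962.50 | 141.67 | 18.33 | 136354.17 | 17645.83
Σ | 8112.50 |  |  | 601104.17 | 214270.83
X̄ = 601104.17 / 8112.50 = 74.10 mm
Ȳ = 214270.83 / 8112.50 = 26.41 mm

X̄ = 74.10 mm, Ȳ = 26.41 mm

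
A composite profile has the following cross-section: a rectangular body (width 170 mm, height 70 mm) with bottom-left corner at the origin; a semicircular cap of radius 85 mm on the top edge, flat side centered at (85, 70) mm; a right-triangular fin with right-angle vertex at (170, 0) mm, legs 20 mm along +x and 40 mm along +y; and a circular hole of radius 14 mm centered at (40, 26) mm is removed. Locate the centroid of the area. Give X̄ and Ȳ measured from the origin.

rectangular body: A = 170 × 70 = 11900.00, centroid at (85.00, 35.00).
semicircular top: A = ½π·85² = 11349.00, centroid at (85.00, 106.08).
triangular fin: A = ½·20·40 = 400.00, centroid at (176.67, 13.33).
hole: A = −π·14² = -615.75, centroid at (40.00, 26.00).
ΣA = 23033.25 mm²
ΣAX̄ = (11900.00)(85.00) + (11349.00)(85.00) + (400.00)(176.67) + (-615.75)(40.00) = 2022201.87 mm³
ΣAȲ = (11900.00)(35.00) + (11349.00)(106.08) + (400.00)(13.33) + (-615.75)(26.00) = 1609670.69 mm³
X̄ = 2022201.87 / 23033.25 = 87.79 mm
Ȳ = 1609670.69 / 23033.25 = 69.88 mm

X̄ = 87.79 mm, Ȳ = 69.88 mm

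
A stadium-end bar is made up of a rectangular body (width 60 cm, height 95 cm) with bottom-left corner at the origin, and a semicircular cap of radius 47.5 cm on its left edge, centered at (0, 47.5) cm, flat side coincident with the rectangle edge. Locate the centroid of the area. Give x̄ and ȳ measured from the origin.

x̄ = 10.77 cm, ȳ = 47.50 cm

Part | A | x̄ᵢ | ȳᵢ | A·x̄ᵢ | A·ȳᵢ
rectangular body | 5700.00 | 30.00 | 47.50 | 171000.00 | 270750.00
semicircular end | 3544.11 | -20.16 | 47.50 | -71447.92 | 168345.19
Σ | 9244.11 |  |  | 99552.08 | 439095.19
x̄ = 99552.08 / 9244.11 = 10.77 cm
ȳ = 439095.19 / 9244.11 = 47.50 cm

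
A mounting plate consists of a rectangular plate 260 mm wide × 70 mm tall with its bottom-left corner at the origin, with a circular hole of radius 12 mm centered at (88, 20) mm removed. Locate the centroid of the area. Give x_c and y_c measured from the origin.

x_c = 131.07 mm, y_c = 35.38 mm

plate: A = 260 × 70 = 18200.00, centroid at (130.00, 35.00).
hole: A = −π·12² = -452.39, centroid at (88.00, 20.00).
ΣA = 17747.61 mm²
ΣAx_c = (18200.00)(130.00) + (-452.39)(88.00) = 2326189.74 mm³
ΣAy_c = (18200.00)(35.00) + (-452.39)(20.00) = 627952.21 mm³
x_c = 2326189.74 / 17747.61 = 131.07 mm
y_c = 627952.21 / 17747.61 = 35.38 mm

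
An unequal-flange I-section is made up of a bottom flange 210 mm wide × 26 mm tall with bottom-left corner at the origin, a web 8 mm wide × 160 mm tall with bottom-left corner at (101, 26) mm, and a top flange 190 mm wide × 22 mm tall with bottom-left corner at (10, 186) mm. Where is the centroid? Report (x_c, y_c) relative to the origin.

x_c = 105.00 mm, y_c = 94.33 mm

bottom flange: A = 210 × 26 = 5460.00, centroid at (105.00, 13.00).
web: A = 8 × 160 = 1280.00, centroid at (105.00, 106.00).
top flange: A = 190 × 22 = 4180.00, centroid at (105.00, 197.00).
ΣA = 10920.00 mm², ΣAx_c = 1146600.00 mm³, ΣAy_c = 1030120.00 mm³.
x_c = 1146600.00/10920.00 = 105.00 mm; y_c = 1030120.00/10920.00 = 94.33 mm.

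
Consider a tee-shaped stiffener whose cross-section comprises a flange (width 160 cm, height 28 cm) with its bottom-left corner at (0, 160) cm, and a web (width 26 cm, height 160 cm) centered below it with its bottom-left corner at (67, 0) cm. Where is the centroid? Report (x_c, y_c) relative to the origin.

x_c = 80.00 cm, y_c = 128.74 cm

Part | A | x̄ᵢ | ȳᵢ | A·x̄ᵢ | A·ȳᵢ
web | 4160.00 | 80.00 | 80.00 | 332800.00 | 332800.00
flange | 4480.00 | 80.00 | 174.00 | 358400.00 | 779520.00
Σ | 8640.00 |  |  | 691200.00 | 1112320.00
x_c = 691200.00 / 8640.00 = 80.00 cm
y_c = 1112320.00 / 8640.00 = 128.74 cm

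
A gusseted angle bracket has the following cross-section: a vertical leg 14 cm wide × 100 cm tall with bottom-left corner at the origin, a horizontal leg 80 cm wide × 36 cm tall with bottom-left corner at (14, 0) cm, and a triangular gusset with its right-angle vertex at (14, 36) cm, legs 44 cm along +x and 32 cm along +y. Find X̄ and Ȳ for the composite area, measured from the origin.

X̄ = 37.22 cm, Ȳ = 31.04 cm

Part | A | x̄ᵢ | ȳᵢ | A·x̄ᵢ | A·ȳᵢ
vertical leg | 1400.00 | 7.00 | 50.00 | 9800.00 | 70000.00
horizontal leg | 2880.00 | 54.00 | 18.00 | 155520.00 | 51840.00
gusset | 704.00 | 28.67 | 46.67 | 20181.33 | 32853.33
Σ | 4984.00 |  |  | 185501.33 | 154693.33
X̄ = 185501.33 / 4984.00 = 37.22 cm
Ȳ = 154693.33 / 4984.00 = 31.04 cm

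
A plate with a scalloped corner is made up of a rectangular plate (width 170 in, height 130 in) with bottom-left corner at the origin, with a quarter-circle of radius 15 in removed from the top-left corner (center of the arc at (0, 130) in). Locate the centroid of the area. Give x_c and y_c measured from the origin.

plate: A = 170 × 130 = 22100.00, centroid at (85.00, 65.00).
removed quarter-circle: A = −¼π·15² = -176.71, centroid at (6.37, 123.63).
ΣA = 21923.29 in²
ΣAx_c = (22100.00)(85.00) + (-176.71)(6.37) = 1877375.00 in³
ΣAy_c = (22100.00)(65.00) + (-176.71)(123.63) = 1414652.10 in³
x_c = 1877375.00 / 21923.29 = 85.63 in
y_c = 1414652.10 / 21923.29 = 64.53 in

x_c = 85.63 in, y_c = 64.53 in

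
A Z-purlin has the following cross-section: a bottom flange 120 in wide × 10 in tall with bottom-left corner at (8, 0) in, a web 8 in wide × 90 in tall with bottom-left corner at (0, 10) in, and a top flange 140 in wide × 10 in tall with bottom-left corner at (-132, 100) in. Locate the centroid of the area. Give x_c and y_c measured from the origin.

x_c = -0.70 in, y_c = 58.01 in

Part | A | x̄ᵢ | ȳᵢ | A·x̄ᵢ | A·ȳᵢ
bottom flange | 1200.00 | 68.00 | 5.00 | 81600.00 | 6000.00
web | 720.00 | 4.00 | 55.00 | 2880.00 | 39600.00
top flange | 1400.00 | -62.00 | 105.00 | -86800.00 | 147000.00
Σ | 3320.00 |  |  | -2320.00 | 192600.00
x_c = -2320.00 / 3320.00 = -0.70 in
y_c = 192600.00 / 3320.00 = 58.01 in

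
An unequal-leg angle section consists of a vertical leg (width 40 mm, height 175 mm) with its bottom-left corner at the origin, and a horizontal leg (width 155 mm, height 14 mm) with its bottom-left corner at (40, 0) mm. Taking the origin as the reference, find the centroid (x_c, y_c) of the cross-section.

Part | A | x̄ᵢ | ȳᵢ | A·x̄ᵢ | A·ȳᵢ
vertical leg | 7000.00 | 20.00 | 87.50 | 140000.00 | 612500.00
horizontal leg | 2170.00 | 117.50 | 7.00 | 254975.00 | 15190.00
Σ | 9170.00 |  |  | 394975.00 | 627690.00
x_c = 394975.00 / 9170.00 = 43.07 mm
y_c = 627690.00 / 9170.00 = 68.45 mm

x_c = 43.07 mm, y_c = 68.45 mm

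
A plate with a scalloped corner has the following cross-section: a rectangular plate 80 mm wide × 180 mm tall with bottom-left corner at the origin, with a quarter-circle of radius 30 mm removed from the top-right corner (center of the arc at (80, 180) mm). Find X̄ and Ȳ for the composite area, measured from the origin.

X̄ = 38.59 mm, Ȳ = 86.01 mm

Part | A | x̄ᵢ | ȳᵢ | A·x̄ᵢ | A·ȳᵢ
plate | 14400.00 | 40.00 | 90.00 | 576000.00 | 1296000.00
removed quarter-circle | -706.86 | 67.27 | 167.27 | -47548.67 | -118234.50
Σ | 13693.14 |  |  | 528451.33 | 1177765.50
X̄ = 528451.33 / 13693.14 = 38.59 mm
Ȳ = 1177765.50 / 13693.14 = 86.01 mm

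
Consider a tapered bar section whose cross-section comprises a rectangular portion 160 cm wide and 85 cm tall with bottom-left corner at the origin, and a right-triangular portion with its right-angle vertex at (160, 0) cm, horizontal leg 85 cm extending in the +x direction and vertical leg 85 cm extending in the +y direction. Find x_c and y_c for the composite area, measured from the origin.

rectangular portion: A = 160 × 85 = 13600.00, centroid at (80.00, 42.50).
triangular portion: A = ½·85·85 = 3612.50, centroid at (188.33, 28.33).
ΣA = 17212.50 cm²
ΣAx_c = (13600.00)(80.00) + (3612.50)(188.33) = 1768354.17 cm³
ΣAy_c = (13600.00)(42.50) + (3612.50)(28.33) = 680354.17 cm³
x_c = 1768354.17 / 17212.50 = 102.74 cm
y_c = 680354.17 / 17212.50 = 39.53 cm

x_c = 102.74 cm, y_c = 39.53 cm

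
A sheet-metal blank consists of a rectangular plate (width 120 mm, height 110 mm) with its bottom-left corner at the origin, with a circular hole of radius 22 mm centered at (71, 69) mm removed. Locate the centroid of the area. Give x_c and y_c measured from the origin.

plate: A = 120 × 110 = 13200.00, centroid at (60.00, 55.00).
hole: A = −π·22² = -1520.53, centroid at (71.00, 69.00).
ΣA = 11679.47 mm², ΣAx_c = 684042.31 mm³, ΣAy_c = 621083.37 mm³.
x_c = 684042.31/11679.47 = 58.57 mm; y_c = 621083.37/11679.47 = 53.18 mm.

x_c = 58.57 mm, y_c = 53.18 mm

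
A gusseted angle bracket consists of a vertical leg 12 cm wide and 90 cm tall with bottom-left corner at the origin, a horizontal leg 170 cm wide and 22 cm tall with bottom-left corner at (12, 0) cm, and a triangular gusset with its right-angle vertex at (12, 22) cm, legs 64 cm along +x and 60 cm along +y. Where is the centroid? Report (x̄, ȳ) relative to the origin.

x̄ = 64.28 cm, ȳ = 25.28 cm

vertical leg: A = 12 × 90 = 1080.00, centroid at (6.00, 45.00).
horizontal leg: A = 170 × 22 = 3740.00, centroid at (97.00, 11.00).
gusset: A = ½·64·60 = 1920.00, centroid at (33.33, 42.00).
ΣA = 6740.00 cm², ΣAx̄ = 433260.00 cm³, ΣAȳ = 170380.00 cm³.
x̄ = 433260.00/6740.00 = 64.28 cm; ȳ = 170380.00/6740.00 = 25.28 cm.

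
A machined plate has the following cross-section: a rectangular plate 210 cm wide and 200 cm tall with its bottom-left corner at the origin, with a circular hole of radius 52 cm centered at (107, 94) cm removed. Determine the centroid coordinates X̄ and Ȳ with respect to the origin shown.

plate: A = 210 × 200 = 42000.00, centroid at (105.00, 100.00).
hole: A = −π·52² = -8494.87, centroid at (107.00, 94.00).
ΣA = 33505.13 cm², ΣAX̄ = 3501049.28 cm³, ΣAȲ = 3401482.55 cm³.
X̄ = 3501049.28/33505.13 = 104.49 cm; Ȳ = 3401482.55/33505.13 = 101.52 cm.

X̄ = 104.49 cm, Ȳ = 101.52 cm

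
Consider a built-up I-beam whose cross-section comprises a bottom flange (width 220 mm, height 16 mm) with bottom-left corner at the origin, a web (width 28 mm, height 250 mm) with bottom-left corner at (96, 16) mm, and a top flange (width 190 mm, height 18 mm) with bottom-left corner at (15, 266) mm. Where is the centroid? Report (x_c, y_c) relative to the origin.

Part | A | x̄ᵢ | ȳᵢ | A·x̄ᵢ | A·ȳᵢ
bottom flange | 3520.00 | 110.00 | 8.00 | 387200.00 | 28160.00
web | 7000.00 | 110.00 | 141.00 | 770000.00 | 987000.00
top flange | 3420.00 | 110.00 | 275.00 | 376200.00 | 940500.00
Σ | 13940.00 |  |  | 1533400.00 | 1955660.00
x_c = 1533400.00 / 13940.00 = 110.00 mm
y_c = 1955660.00 / 13940.00 = 140.29 mm

x_c = 110.00 mm, y_c = 140.29 mm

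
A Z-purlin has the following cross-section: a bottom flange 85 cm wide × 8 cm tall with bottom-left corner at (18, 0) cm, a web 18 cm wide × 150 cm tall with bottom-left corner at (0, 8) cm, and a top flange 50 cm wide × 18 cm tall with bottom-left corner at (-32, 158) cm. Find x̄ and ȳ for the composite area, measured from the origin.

x̄ = 13.82 cm, ȳ = 88.11 cm

bottom flange: A = 85 × 8 = 680.00, centroid at (60.50, 4.00).
web: A = 18 × 150 = 2700.00, centroid at (9.00, 83.00).
top flange: A = 50 × 18 = 900.00, centroid at (-7.00, 167.00).
ΣA = 4280.00 cm²
ΣAx̄ = (680.00)(60.50) + (2700.00)(9.00) + (900.00)(-7.00) = 59140.00 cm³
ΣAȳ = (680.00)(4.00) + (2700.00)(83.00) + (900.00)(167.00) = 377120.00 cm³
x̄ = 59140.00 / 4280.00 = 13.82 cm
ȳ = 377120.00 / 4280.00 = 88.11 cm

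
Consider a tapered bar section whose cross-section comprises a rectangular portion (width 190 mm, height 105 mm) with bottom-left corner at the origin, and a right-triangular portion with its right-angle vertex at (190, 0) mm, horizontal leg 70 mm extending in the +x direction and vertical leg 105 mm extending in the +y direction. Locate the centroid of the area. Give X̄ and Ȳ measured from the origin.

rectangular portion: A = 190 × 105 = 19950.00, centroid at (95.00, 52.50).
triangular portion: A = ½·70·105 = 3675.00, centroid at (213.33, 35.00).
ΣA = 23625.00 mm²
ΣAX̄ = (19950.00)(95.00) + (3675.00)(213.33) = 2679250.00 mm³
ΣAȲ = (19950.00)(52.50) + (3675.00)(35.00) = 1176000.00 mm³
X̄ = 2679250.00 / 23625.00 = 113.41 mm
Ȳ = 1176000.00 / 23625.00 = 49.78 mm

X̄ = 113.41 mm, Ȳ = 49.78 mm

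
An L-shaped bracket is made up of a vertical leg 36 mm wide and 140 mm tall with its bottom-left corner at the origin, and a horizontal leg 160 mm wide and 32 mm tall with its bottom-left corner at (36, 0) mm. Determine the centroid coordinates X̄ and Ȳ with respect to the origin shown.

X̄ = 67.39 mm, Ȳ = 42.79 mm

vertical leg: A = 36 × 140 = 5040.00, centroid at (18.00, 70.00).
horizontal leg: A = 160 × 32 = 5120.00, centroid at (116.00, 16.00).
ΣA = 10160.00 mm²
ΣAX̄ = (5040.00)(18.00) + (5120.00)(116.00) = 684640.00 mm³
ΣAȲ = (5040.00)(70.00) + (5120.00)(16.00) = 434720.00 mm³
X̄ = 684640.00 / 10160.00 = 67.39 mm
Ȳ = 434720.00 / 10160.00 = 42.79 mm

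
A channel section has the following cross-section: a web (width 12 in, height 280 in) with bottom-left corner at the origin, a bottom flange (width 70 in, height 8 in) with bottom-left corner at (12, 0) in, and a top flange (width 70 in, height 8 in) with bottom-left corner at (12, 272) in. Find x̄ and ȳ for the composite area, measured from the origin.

x̄ = 16.25 in, ȳ = 140.00 in

Part | A | x̄ᵢ | ȳᵢ | A·x̄ᵢ | A·ȳᵢ
web | 3360.00 | 6.00 | 140.00 | 20160.00 | 470400.00
bottom flange | 560.00 | 47.00 | 4.00 | 26320.00 | 2240.00
top flange | 560.00 | 47.00 | 276.00 | 26320.00 | 154560.00
Σ | 4480.00 |  |  | 72800.00 | 627200.00
x̄ = 72800.00 / 4480.00 = 16.25 in
ȳ = 627200.00 / 4480.00 = 140.00 in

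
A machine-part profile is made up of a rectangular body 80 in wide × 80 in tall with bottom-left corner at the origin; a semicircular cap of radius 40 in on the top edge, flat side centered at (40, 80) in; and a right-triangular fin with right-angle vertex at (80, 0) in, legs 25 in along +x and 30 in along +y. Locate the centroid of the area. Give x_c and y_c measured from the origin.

x_c = 41.95 in, y_c = 54.21 in

Part | A | x̄ᵢ | ȳᵢ | A·x̄ᵢ | A·ȳᵢ
rectangular body | 6400.00 | 40.00 | 40.00 | 256000.00 | 256000.00
semicircular top | 2513.27 | 40.00 | 96.98 | 100530.96 | 243728.60
triangular fin | 375.00 | 88.33 | 10.00 | 33125.00 | 3750.00
Σ | 9288.27 |  |  | 389655.96 | 503478.60
x_c = 389655.96 / 9288.27 = 41.95 in
y_c = 503478.60 / 9288.27 = 54.21 in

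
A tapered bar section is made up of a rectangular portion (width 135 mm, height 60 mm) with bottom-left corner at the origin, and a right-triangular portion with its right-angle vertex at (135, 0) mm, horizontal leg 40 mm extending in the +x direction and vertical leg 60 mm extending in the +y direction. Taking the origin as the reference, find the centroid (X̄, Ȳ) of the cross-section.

Part | A | x̄ᵢ | ȳᵢ | A·x̄ᵢ | A·ȳᵢ
rectangular portion | 8100.00 | 67.50 | 30.00 | 546750.00 | 243000.00
triangular portion | 1200.00 | 148.33 | 20.00 | 178000.00 | 24000.00
Σ | 9300.00 |  |  | 724750.00 | 267000.00
X̄ = 724750.00 / 9300.00 = 77.93 mm
Ȳ = 267000.00 / 9300.00 = 28.71 mm

X̄ = 77.93 mm, Ȳ = 28.71 mm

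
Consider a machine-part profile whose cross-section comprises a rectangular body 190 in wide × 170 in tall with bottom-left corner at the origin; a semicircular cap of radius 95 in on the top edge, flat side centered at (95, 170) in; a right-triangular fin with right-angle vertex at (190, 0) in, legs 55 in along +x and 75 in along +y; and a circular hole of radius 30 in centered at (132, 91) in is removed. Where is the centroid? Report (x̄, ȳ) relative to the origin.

rectangular body: A = 190 × 170 = 32300.00, centroid at (95.00, 85.00).
semicircular top: A = ½π·95² = 14176.44, centroid at (95.00, 210.32).
triangular fin: A = ½·55·75 = 2062.50, centroid at (208.33, 25.00).
hole: A = −π·30² = -2827.43, centroid at (132.00, 91.00).
ΣA = 45711.50 in²
ΣAx̄ = (32300.00)(95.00) + (14176.44)(95.00) + (2062.50)(208.33) + (-2827.43)(132.00) = 4471727.79 in³
ΣAȳ = (32300.00)(85.00) + (14176.44)(210.32) + (2062.50)(25.00) + (-2827.43)(91.00) = 5521343.66 in³
x̄ = 4471727.79 / 45711.50 = 97.82 in
ȳ = 5521343.66 / 45711.50 = 120.79 in

x̄ = 97.82 in, ȳ = 120.79 in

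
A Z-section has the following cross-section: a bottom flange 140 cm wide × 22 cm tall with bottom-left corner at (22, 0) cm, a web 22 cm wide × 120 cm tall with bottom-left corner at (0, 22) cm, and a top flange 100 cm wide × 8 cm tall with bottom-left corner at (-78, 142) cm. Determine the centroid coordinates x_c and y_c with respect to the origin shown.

bottom flange: A = 140 × 22 = 3080.00, centroid at (92.00, 11.00).
web: A = 22 × 120 = 2640.00, centroid at (11.00, 82.00).
top flange: A = 100 × 8 = 800.00, centroid at (-28.00, 146.00).
ΣA = 6520.00 cm²
ΣAx_c = (3080.00)(92.00) + (2640.00)(11.00) + (800.00)(-28.00) = 290000.00 cm³
ΣAy_c = (3080.00)(11.00) + (2640.00)(82.00) + (800.00)(146.00) = 367160.00 cm³
x_c = 290000.00 / 6520.00 = 44.48 cm
y_c = 367160.00 / 6520.00 = 56.31 cm

x_c = 44.48 cm, y_c = 56.31 cm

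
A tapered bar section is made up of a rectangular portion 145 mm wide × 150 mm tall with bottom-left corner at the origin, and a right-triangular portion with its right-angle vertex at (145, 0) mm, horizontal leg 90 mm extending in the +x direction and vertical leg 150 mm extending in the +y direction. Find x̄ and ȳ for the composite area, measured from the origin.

Part | A | x̄ᵢ | ȳᵢ | A·x̄ᵢ | A·ȳᵢ
rectangular portion | 21750.00 | 72.50 | 75.00 | 1576875.00 | 1631250.00
triangular portion | 6750.00 | 175.00 | 50.00 | 1181250.00 | 337500.00
Σ | 28500.00 |  |  | 2758125.00 | 1968750.00
x̄ = 2758125.00 / 28500.00 = 96.78 mm
ȳ = 1968750.00 / 28500.00 = 69.08 mm

x̄ = 96.78 mm, ȳ = 69.08 mm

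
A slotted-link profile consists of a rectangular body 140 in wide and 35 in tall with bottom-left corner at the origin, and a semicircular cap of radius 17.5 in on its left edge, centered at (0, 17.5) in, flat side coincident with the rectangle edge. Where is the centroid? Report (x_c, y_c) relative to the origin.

rectangular body: A = 140 × 35 = 4900.00, centroid at (70.00, 17.50).
semicircular end: A = ½π·17.5² = 481.06, centroid at (-7.43, 17.50).
ΣA = 5381.06 in², ΣAx_c = 339427.08 in³, ΣAy_c = 94168.49 in³.
x_c = 339427.08/5381.06 = 63.08 in; y_c = 94168.49/5381.06 = 17.50 in.

x_c = 63.08 in, y_c = 17.50 in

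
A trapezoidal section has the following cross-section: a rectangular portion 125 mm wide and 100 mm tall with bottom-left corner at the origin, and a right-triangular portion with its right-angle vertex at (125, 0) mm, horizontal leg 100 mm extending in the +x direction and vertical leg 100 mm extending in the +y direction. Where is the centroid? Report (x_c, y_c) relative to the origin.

x_c = 89.88 mm, y_c = 45.24 mm

Part | A | x̄ᵢ | ȳᵢ | A·x̄ᵢ | A·ȳᵢ
rectangular portion | 12500.00 | 62.50 | 50.00 | 781250.00 | 625000.00
triangular portion | 5000.00 | 158.33 | 33.33 | 791666.67 | 166666.67
Σ | 17500.00 |  |  | 1572916.67 | 791666.67
x_c = 1572916.67 / 17500.00 = 89.88 mm
y_c = 791666.67 / 17500.00 = 45.24 mm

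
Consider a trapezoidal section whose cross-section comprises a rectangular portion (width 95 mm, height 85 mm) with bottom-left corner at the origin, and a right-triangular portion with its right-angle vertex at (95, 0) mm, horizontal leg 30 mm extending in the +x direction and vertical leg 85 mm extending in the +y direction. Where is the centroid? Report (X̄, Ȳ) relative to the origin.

X̄ = 55.34 mm, Ȳ = 40.57 mm

Part | A | x̄ᵢ | ȳᵢ | A·x̄ᵢ | A·ȳᵢ
rectangular portion | 8075.00 | 47.50 | 42.50 | 383562.50 | 343187.50
triangular portion | 1275.00 | 105.00 | 28.33 | 133875.00 | 36125.00
Σ | 9350.00 |  |  | 517437.50 | 379312.50
X̄ = 517437.50 / 9350.00 = 55.34 mm
Ȳ = 379312.50 / 9350.00 = 40.57 mm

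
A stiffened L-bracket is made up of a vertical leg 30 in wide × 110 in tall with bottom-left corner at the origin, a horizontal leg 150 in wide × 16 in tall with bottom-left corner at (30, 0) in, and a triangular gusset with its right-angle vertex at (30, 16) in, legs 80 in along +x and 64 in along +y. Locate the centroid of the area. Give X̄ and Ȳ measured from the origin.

X̄ = 54.06 in, Ȳ = 35.87 in

vertical leg: A = 30 × 110 = 3300.00, centroid at (15.00, 55.00).
horizontal leg: A = 150 × 16 = 2400.00, centroid at (105.00, 8.00).
gusset: A = ½·80·64 = 2560.00, centroid at (56.67, 37.33).
ΣA = 8260.00 in²
ΣAX̄ = (3300.00)(15.00) + (2400.00)(105.00) + (2560.00)(56.67) = 446566.67 in³
ΣAȲ = (3300.00)(55.00) + (2400.00)(8.00) + (2560.00)(37.33) = 296273.33 in³
X̄ = 446566.67 / 8260.00 = 54.06 in
Ȳ = 296273.33 / 8260.00 = 35.87 in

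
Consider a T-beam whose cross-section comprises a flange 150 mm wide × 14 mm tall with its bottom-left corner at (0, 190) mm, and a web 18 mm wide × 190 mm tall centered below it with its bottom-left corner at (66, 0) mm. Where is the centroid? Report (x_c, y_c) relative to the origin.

x_c = 75.00 mm, y_c = 133.80 mm

web: A = 18 × 190 = 3420.00, centroid at (75.00, 95.00).
flange: A = 150 × 14 = 2100.00, centroid at (75.00, 197.00).
ΣA = 5520.00 mm²
ΣAx_c = (3420.00)(75.00) + (2100.00)(75.00) = 414000.00 mm³
ΣAy_c = (3420.00)(95.00) + (2100.00)(197.00) = 738600.00 mm³
x_c = 414000.00 / 5520.00 = 75.00 mm
y_c = 738600.00 / 5520.00 = 133.80 mm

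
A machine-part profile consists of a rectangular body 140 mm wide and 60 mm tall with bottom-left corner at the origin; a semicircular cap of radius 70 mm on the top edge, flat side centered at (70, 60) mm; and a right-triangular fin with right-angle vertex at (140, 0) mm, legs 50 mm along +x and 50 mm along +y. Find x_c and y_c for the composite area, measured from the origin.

Part | A | x̄ᵢ | ȳᵢ | A·x̄ᵢ | A·ȳᵢ
rectangular body | 8400.00 | 70.00 | 30.00 | 588000.00 | 252000.00
semicircular top | 7696.90 | 70.00 | 89.71 | 538783.14 | 690480.79
triangular fin | 1250.00 | 156.67 | 16.67 | 195833.33 | 20833.33
Σ | 17346.90 |  |  | 1322616.47 | 963314.12
x_c = 1322616.47 / 17346.90 = 76.25 mm
y_c = 963314.12 / 17346.90 = 55.53 mm

x_c = 76.25 mm, y_c = 55.53 mm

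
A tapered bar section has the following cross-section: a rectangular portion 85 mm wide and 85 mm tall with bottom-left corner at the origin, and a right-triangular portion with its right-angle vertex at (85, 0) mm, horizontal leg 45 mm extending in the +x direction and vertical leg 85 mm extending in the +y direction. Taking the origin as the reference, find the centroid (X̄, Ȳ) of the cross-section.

X̄ = 54.53 mm, Ȳ = 39.53 mm

rectangular portion: A = 85 × 85 = 7225.00, centroid at (42.50, 42.50).
triangular portion: A = ½·45·85 = 1912.50, centroid at (100.00, 28.33).
ΣA = 9137.50 mm²
ΣAX̄ = (7225.00)(42.50) + (1912.50)(100.00) = 498312.50 mm³
ΣAȲ = (7225.00)(42.50) + (1912.50)(28.33) = 361250.00 mm³
X̄ = 498312.50 / 9137.50 = 54.53 mm
Ȳ = 361250.00 / 9137.50 = 39.53 mm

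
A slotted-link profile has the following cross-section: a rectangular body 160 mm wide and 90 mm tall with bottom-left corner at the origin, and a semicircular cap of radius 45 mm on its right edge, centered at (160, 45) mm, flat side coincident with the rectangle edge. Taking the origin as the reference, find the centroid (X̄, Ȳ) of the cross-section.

rectangular body: A = 160 × 90 = 14400.00, centroid at (80.00, 45.00).
semicircular end: A = ½π·45² = 3180.86, centroid at (179.10, 45.00).
ΣA = 17580.86 mm²
ΣAX̄ = (14400.00)(80.00) + (3180.86)(179.10) = 1721688.01 mm³
ΣAȲ = (14400.00)(45.00) + (3180.86)(45.00) = 791138.82 mm³
X̄ = 1721688.01 / 17580.86 = 97.93 mm
Ȳ = 791138.82 / 17580.86 = 45.00 mm

X̄ = 97.93 mm, Ȳ = 45.00 mm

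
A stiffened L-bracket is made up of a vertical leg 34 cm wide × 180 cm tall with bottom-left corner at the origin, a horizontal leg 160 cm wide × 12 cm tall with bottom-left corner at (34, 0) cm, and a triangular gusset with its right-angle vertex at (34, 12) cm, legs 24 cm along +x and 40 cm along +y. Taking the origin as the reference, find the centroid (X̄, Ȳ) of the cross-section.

Part | A | x̄ᵢ | ȳᵢ | A·x̄ᵢ | A·ȳᵢ
vertical leg | 6120.00 | 17.00 | 90.00 | 104040.00 | 550800.00
horizontal leg | 1920.00 | 114.00 | 6.00 | 218880.00 | 11520.00
gusset | 480.00 | 42.00 | 25.33 | 20160.00 | 12160.00
Σ | 8520.00 |  |  | 343080.00 | 574480.00
X̄ = 343080.00 / 8520.00 = 40.27 cm
Ȳ = 574480.00 / 8520.00 = 67.43 cm

X̄ = 40.27 cm, Ȳ = 67.43 cm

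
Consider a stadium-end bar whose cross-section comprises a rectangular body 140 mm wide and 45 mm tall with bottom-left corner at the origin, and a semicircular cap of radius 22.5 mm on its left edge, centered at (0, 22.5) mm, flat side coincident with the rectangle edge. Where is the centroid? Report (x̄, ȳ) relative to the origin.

x̄ = 61.08 mm, ȳ = 22.50 mm

rectangular body: A = 140 × 45 = 6300.00, centroid at (70.00, 22.50).
semicircular end: A = ½π·22.5² = 795.22, centroid at (-9.55, 22.50).
ΣA = 7095.22 mm²
ΣAx̄ = (6300.00)(70.00) + (795.22)(-9.55) = 433406.25 mm³
ΣAȳ = (6300.00)(22.50) + (795.22)(22.50) = 159642.35 mm³
x̄ = 433406.25 / 7095.22 = 61.08 mm
ȳ = 159642.35 / 7095.22 = 22.50 mm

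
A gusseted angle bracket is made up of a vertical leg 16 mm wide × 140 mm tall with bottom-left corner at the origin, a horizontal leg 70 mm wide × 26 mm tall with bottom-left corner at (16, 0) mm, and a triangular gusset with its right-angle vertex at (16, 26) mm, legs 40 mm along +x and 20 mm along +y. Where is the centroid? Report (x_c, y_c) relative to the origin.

x_c = 27.46 mm, y_c = 43.39 mm

Part | A | x̄ᵢ | ȳᵢ | A·x̄ᵢ | A·ȳᵢ
vertical leg | 2240.00 | 8.00 | 70.00 | 17920.00 | 156800.00
horizontal leg | 1820.00 | 51.00 | 13.00 | 92820.00 | 23660.00
gusset | 400.00 | 29.33 | 32.67 | 11733.33 | 13066.67
Σ | 4460.00 |  |  | 122473.33 | 193526.67
x_c = 122473.33 / 4460.00 = 27.46 mm
y_c = 193526.67 / 4460.00 = 43.39 mm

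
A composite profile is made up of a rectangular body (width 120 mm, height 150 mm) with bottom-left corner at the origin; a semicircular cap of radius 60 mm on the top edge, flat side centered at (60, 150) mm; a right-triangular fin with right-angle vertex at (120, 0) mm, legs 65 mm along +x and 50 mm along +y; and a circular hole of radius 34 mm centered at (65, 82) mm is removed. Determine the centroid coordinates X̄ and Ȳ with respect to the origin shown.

rectangular body: A = 120 × 150 = 18000.00, centroid at (60.00, 75.00).
semicircular top: A = ½π·60² = 5654.87, centroid at (60.00, 175.46).
triangular fin: A = ½·65·50 = 1625.00, centroid at (141.67, 16.67).
hole: A = −π·34² = -3631.68, centroid at (65.00, 82.00).
ΣA = 21648.19 mm², ΣAX̄ = 1413441.07 mm³, ΣAȲ = 2071515.50 mm³.
X̄ = 1413441.07/21648.19 = 65.29 mm; Ȳ = 2071515.50/21648.19 = 95.69 mm.

X̄ = 65.29 mm, Ȳ = 95.69 mm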